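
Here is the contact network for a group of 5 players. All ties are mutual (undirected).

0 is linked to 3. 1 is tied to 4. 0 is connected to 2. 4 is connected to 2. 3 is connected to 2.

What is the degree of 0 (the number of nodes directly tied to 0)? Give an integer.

0 is directly tied to 2 and 3. That is 2 neighbors, so the degree of 0 is 2.

2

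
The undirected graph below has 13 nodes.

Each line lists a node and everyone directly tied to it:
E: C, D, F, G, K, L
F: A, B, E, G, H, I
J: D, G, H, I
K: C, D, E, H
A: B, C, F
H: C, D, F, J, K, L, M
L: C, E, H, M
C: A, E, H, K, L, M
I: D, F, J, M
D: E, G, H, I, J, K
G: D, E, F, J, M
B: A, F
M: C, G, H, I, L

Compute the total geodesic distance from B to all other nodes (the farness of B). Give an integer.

27

Distances from B: A:1, C:2, D:3, E:2, F:1, G:2, H:2, I:2, J:3, K:3, L:3, M:3.
Sum = 1 + 2 + 3 + 2 + 1 + 2 + 2 + 2 + 3 + 3 + 3 + 3 = 27.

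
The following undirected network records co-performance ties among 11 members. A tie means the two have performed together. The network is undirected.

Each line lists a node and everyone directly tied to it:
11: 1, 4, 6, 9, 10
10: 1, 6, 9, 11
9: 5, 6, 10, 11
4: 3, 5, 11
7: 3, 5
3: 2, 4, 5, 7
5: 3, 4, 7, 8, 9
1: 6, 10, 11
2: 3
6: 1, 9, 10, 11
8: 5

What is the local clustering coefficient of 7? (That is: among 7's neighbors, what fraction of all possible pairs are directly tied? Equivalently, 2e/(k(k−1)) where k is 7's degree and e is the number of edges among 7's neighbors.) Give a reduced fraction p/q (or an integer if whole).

7's neighbors: 3 and 5 (k = 2).
Possible neighbor pairs: C(2,2) = 1. Edges among them: 3–5 → e = 1.
Clustering(7) = 1/1.

1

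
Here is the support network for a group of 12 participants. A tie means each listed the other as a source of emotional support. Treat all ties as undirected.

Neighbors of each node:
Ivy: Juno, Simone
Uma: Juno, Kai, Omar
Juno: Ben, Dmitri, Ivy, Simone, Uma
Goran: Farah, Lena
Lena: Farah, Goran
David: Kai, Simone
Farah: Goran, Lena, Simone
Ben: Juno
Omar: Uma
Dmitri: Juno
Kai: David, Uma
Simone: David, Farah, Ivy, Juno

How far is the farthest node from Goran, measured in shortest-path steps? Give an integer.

5

Distances from Goran: Ben:4, David:3, Dmitri:4, Farah:1, Ivy:3, Juno:3, Kai:4, Lena:1, Omar:5, Simone:2, Uma:4.
The largest is 5 (to Omar), so the eccentricity of Goran is 5.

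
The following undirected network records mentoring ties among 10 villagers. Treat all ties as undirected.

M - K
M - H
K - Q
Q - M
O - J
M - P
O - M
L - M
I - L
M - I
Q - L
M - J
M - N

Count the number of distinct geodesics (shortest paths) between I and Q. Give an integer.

The shortest distance is 2. The length-2 paths are: I–M–Q; I–L–Q.
That gives 2 distinct shortest paths.

2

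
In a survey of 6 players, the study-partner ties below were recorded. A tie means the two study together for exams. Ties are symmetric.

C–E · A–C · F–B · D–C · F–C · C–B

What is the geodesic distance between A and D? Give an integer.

One shortest route is A – C – D, which uses 2 edges, and A and D are not directly tied, so nothing shorter exists. So d(A,D) = 2.

2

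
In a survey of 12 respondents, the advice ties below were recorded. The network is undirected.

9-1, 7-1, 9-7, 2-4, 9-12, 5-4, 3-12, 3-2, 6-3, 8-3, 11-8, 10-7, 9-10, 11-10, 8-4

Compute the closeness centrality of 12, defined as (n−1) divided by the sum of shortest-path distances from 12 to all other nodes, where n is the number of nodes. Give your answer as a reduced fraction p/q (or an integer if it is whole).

Distances from 12: 1:2, 2:2, 3:1, 4:3, 5:4, 6:2, 7:2, 8:2, 9:1, 10:2, 11:3. Sum = 24.
n = 12, so closeness = 11/24.

11/24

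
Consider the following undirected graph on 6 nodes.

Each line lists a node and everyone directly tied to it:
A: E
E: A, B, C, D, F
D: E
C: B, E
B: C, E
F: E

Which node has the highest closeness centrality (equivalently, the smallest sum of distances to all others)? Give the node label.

E

Farness (sum of distances to all others) for each node — A:9, B:8, C:8, D:9, E:5, F:9.
The smallest farness is 5, for E, so E has the highest closeness.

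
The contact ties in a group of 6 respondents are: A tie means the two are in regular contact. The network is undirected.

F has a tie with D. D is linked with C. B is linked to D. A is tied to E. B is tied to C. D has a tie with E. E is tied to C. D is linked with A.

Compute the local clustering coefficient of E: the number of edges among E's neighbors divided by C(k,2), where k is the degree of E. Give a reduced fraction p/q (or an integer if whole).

E's neighbors: A, C, and D (k = 3).
Possible neighbor pairs: C(3,2) = 3. Edges among them: A–D, C–D → e = 2.
Clustering(E) = 2/3.

2/3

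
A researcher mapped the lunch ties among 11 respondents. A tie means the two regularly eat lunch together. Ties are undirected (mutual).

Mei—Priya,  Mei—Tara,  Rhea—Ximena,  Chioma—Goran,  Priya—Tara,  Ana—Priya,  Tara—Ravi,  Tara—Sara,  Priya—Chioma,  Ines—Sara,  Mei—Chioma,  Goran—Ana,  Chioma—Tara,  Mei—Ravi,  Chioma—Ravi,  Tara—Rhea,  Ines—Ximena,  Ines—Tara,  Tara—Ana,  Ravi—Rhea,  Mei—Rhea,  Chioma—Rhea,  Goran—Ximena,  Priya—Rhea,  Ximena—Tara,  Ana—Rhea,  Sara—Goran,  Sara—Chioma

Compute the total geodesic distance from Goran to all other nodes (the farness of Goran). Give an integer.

16

Distances from Goran: Ana:1, Chioma:1, Ines:2, Mei:2, Priya:2, Ravi:2, Rhea:2, Sara:1, Tara:2, Ximena:1.
Sum = 1 + 1 + 2 + 2 + 2 + 2 + 2 + 1 + 2 + 1 = 16.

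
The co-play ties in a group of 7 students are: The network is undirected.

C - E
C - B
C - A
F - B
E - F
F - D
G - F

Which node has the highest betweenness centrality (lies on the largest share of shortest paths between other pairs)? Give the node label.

Unnormalized betweenness of each node: A:0, B:3, C:11/2, D:0, E:3, F:19/2, G:0.
F has the largest value, 19/2, making it the main broker — the node through which the most shortest paths run.

F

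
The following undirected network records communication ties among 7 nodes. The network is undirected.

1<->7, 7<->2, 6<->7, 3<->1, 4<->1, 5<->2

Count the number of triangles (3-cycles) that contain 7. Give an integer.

7's neighbors are 1, 2, and 6, but none of them are tied to each other, so no triangle contains 7.

0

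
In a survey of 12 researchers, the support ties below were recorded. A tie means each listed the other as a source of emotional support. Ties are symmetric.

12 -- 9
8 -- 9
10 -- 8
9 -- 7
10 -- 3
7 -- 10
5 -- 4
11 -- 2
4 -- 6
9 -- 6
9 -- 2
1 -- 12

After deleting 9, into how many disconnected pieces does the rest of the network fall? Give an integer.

Without 9, the remaining ties split the others into: {3, 7, 8, 10}; {2, 11}; {4, 5, 6}; {1, 12}.
That's 4 separate components.

4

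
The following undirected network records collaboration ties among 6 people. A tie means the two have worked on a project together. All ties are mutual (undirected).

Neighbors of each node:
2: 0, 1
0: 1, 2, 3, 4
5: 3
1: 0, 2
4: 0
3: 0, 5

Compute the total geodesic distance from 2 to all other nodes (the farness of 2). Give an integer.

9

Distances from 2: 0:1, 1:1, 3:2, 4:2, 5:3.
Sum = 1 + 1 + 2 + 2 + 3 = 9.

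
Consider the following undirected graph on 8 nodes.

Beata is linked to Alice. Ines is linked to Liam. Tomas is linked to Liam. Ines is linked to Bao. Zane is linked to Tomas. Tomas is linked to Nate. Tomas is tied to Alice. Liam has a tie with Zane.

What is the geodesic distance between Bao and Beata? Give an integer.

5

One shortest route is Bao – Ines – Liam – Tomas – Alice – Beata, which uses 5 edges, and at distance 4 from Bao we only reach {Alice, Nate}, which does not include Beata. So d(Bao,Beata) = 5.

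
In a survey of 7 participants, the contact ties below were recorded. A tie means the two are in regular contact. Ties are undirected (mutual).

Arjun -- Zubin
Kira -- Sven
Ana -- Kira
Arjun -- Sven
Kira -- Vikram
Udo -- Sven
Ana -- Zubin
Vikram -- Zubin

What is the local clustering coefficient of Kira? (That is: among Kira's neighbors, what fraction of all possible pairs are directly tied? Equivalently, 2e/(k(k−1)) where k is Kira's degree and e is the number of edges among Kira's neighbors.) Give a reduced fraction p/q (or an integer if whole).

0

Kira's neighbors: Ana, Sven, and Vikram (k = 3).
Possible neighbor pairs: C(3,2) = 3. Edges among them: none → e = 0.
Clustering(Kira) = 0/3 = 0.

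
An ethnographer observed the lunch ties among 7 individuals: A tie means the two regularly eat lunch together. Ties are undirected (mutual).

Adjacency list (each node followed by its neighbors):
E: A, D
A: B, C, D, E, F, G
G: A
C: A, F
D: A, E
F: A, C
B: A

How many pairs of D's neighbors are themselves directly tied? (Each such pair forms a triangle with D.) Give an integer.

D's neighbors: A and E.
Neighbor pairs that are themselves tied: D–A–E. Each forms one triangle with D, for 1 in total.

1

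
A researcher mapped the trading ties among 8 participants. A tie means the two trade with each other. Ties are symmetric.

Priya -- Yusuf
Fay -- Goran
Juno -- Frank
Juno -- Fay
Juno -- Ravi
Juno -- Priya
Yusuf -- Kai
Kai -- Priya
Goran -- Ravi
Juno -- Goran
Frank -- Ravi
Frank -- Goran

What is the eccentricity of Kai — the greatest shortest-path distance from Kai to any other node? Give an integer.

Distances from Kai: Fay:3, Frank:3, Goran:3, Juno:2, Priya:1, Ravi:3, Yusuf:1.
The largest is 3 (to Goran, Frank, Ravi, and Fay), so the eccentricity of Kai is 3.

3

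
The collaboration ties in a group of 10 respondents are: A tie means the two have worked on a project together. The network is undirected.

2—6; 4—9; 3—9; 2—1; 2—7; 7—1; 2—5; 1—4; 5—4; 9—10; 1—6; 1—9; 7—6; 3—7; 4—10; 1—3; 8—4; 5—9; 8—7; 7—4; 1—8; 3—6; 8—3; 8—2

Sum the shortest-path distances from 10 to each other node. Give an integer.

18

Distances from 10: 1:2, 2:3, 3:2, 4:1, 5:2, 6:3, 7:2, 8:2, 9:1.
Sum = 2 + 3 + 2 + 1 + 2 + 3 + 2 + 2 + 1 = 18.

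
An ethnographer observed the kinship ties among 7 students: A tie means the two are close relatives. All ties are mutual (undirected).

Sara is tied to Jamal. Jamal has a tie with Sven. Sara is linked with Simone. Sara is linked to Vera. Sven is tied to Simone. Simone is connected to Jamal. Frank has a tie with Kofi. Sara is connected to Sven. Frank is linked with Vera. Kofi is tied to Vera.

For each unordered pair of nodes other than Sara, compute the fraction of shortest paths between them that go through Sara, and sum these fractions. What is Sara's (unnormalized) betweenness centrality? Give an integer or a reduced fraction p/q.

Pairs whose geodesics pass through Sara — Jamal–Kofi: 1; Jamal–Frank: 1; Jamal–Vera: 1; Sven–Kofi: 1; Sven–Frank: 1; Sven–Vera: 1; Simone–Kofi: 1; Simone–Frank: 1; Simone–Vera: 1.
All other pairs contribute 0.
Summing the contributions gives betweenness(Sara) = 9.

9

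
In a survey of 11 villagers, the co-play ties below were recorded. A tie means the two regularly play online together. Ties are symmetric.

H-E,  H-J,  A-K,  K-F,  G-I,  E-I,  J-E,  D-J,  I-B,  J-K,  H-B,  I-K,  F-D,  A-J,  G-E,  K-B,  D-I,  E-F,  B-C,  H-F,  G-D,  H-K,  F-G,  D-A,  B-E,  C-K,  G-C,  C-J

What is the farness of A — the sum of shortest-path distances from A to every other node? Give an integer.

Distances from A: B:2, C:2, D:1, E:2, F:2, G:2, H:2, I:2, J:1, K:1.
Sum = 2 + 2 + 1 + 2 + 2 + 2 + 2 + 2 + 1 + 1 = 17.

17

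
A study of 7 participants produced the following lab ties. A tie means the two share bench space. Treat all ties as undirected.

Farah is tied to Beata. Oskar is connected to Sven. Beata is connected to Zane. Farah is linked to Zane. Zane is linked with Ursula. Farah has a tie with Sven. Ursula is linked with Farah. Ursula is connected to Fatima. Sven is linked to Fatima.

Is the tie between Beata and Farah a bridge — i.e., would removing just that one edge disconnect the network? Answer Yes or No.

Even without that edge, Beata still reaches Farah via Beata – Zane – Farah, so the network stays connected. Not a bridge.

No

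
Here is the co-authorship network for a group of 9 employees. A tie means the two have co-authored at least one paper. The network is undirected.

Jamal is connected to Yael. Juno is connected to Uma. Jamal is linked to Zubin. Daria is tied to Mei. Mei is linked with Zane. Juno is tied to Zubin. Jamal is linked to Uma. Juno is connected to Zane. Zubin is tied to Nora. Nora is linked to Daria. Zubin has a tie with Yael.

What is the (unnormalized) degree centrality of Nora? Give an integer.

2

Nora is directly tied to Daria and Zubin. That is 2 neighbors, so the degree of Nora is 2.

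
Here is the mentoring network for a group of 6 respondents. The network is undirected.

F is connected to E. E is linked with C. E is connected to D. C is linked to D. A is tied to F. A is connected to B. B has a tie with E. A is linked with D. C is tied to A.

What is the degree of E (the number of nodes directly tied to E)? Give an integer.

4

E is directly tied to B, C, D, and F. That is 4 neighbors, so the degree of E is 4.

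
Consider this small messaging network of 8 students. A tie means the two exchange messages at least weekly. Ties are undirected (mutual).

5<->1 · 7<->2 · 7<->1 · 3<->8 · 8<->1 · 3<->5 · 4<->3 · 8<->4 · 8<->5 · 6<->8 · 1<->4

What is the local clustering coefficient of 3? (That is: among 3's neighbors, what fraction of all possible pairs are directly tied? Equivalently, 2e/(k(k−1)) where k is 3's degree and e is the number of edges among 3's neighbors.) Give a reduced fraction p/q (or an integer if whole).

2/3

3's neighbors: 4, 5, and 8 (k = 3).
Possible neighbor pairs: C(3,2) = 3. Edges among them: 4–8, 5–8 → e = 2.
Clustering(3) = 2/3.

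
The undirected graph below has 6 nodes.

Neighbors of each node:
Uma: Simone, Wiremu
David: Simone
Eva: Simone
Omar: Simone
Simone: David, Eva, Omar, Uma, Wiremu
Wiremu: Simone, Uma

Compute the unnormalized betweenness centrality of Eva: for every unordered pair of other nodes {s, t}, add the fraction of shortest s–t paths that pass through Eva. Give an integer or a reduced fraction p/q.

0

No shortest path between any pair of other nodes passes through Eva.
Summing the contributions gives betweenness(Eva) = 0.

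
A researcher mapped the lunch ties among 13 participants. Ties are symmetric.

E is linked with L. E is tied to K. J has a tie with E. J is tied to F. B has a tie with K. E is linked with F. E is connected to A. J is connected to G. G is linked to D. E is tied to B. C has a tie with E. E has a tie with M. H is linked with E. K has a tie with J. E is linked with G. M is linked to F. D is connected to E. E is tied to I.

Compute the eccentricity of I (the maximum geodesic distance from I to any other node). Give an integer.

Distances from I: A:2, B:2, C:2, D:2, E:1, F:2, G:2, H:2, J:2, K:2, L:2, M:2.
The largest is 2 (to H, A, K, L, G, M, B, F, C, J, and D), so the eccentricity of I is 2.

2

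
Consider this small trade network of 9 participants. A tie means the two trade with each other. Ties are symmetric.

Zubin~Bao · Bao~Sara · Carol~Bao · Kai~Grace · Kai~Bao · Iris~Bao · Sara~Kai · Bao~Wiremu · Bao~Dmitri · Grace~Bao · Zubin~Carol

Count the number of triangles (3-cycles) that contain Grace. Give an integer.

1

Grace's neighbors: Bao and Kai.
Neighbor pairs that are themselves tied: Grace–Bao–Kai. Each forms one triangle with Grace, for 1 in total.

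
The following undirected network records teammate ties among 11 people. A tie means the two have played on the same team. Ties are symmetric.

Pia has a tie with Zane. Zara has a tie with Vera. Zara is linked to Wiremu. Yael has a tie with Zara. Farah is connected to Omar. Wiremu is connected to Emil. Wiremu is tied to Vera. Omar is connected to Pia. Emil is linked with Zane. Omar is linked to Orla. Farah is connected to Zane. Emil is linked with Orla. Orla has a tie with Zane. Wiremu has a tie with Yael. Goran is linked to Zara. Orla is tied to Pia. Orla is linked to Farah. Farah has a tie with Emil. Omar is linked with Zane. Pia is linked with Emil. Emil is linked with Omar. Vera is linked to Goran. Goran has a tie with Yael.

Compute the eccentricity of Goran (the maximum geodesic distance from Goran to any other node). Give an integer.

Distances from Goran: Emil:3, Farah:4, Omar:4, Orla:4, Pia:4, Vera:1, Wiremu:2, Yael:1, Zane:4, Zara:1.
The largest is 4 (to Zane, Pia, Omar, Farah, and Orla), so the eccentricity of Goran is 4.

4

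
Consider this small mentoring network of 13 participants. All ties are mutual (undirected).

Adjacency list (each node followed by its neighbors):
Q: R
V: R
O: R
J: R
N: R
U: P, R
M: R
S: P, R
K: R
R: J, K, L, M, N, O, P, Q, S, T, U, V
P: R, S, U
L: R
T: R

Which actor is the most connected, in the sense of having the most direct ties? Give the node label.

R

Degrees — J:1, K:1, L:1, M:1, N:1, O:1, P:3, Q:1, R:12, S:2, T:1, U:2, V:1.
The maximum is 12, attained only by R.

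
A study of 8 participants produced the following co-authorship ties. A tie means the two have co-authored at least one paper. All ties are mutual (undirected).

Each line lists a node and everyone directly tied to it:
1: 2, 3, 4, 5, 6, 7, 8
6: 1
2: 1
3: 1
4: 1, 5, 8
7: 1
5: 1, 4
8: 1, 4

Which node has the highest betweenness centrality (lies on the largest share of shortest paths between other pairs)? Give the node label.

1

Unnormalized betweenness of each node: 1:37/2, 2:0, 3:0, 4:1/2, 5:0, 6:0, 7:0, 8:0.
1 has the largest value, 37/2, making it the main broker — the node through which the most shortest paths run.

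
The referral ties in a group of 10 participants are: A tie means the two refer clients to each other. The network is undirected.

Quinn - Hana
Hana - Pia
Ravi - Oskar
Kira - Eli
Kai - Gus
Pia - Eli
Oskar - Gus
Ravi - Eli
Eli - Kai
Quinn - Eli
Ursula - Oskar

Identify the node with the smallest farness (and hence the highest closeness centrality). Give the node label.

Eli

Farness (sum of distances to all others) for each node — Eli:14, Gus:21, Hana:26, Kai:18, Kira:22, Oskar:20, Pia:20, Quinn:20, Ravi:17, Ursula:28.
The smallest farness is 14, for Eli, so Eli has the highest closeness.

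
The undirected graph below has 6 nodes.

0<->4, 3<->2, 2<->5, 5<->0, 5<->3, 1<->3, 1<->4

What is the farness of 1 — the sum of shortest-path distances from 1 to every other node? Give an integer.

Distances from 1: 0:2, 2:2, 3:1, 4:1, 5:2.
Sum = 2 + 2 + 1 + 1 + 2 = 8.

8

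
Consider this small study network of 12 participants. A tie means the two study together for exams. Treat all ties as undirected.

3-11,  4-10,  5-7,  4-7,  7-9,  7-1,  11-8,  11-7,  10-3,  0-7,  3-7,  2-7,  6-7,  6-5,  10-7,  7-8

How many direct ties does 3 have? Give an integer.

3

3 is directly tied to 7, 10, and 11. That is 3 neighbors, so the degree of 3 is 3.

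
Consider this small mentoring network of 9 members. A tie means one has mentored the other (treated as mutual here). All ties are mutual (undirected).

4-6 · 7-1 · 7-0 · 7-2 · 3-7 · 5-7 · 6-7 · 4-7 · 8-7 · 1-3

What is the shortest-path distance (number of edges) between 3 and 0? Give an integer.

2

One shortest route is 3 – 7 – 0, which uses 2 edges, and 3 and 0 are not directly tied, so nothing shorter exists. So d(3,0) = 2.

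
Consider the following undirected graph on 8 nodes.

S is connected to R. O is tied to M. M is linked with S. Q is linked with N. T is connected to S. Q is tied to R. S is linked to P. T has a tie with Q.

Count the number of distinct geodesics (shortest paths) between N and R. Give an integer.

1

The shortest distance is 2, and the only length-2 path is N–Q–R. So there is exactly 1 shortest path.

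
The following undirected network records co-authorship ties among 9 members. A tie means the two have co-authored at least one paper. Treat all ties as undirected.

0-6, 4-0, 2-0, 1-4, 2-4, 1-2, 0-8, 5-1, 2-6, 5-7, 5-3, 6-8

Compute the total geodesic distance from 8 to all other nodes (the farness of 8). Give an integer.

23

Distances from 8: 0:1, 1:3, 2:2, 3:5, 4:2, 5:4, 6:1, 7:5.
Sum = 1 + 3 + 2 + 5 + 2 + 4 + 1 + 5 = 23.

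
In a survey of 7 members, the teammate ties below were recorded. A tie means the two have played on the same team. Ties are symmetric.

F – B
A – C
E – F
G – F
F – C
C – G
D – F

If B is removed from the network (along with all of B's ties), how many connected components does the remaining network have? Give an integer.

B's neighbors (F) remain reachable from one another through other ties, so the rest of the network stays in one piece.

1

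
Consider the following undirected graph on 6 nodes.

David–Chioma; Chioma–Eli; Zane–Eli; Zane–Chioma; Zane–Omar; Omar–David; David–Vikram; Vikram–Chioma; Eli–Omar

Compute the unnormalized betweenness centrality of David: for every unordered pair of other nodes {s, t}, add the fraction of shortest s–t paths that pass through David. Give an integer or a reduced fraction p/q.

Pairs whose geodesics pass through David — Chioma–Omar: 1/3; Vikram–Omar: 1.
All other pairs contribute 0.
Summing the contributions gives betweenness(David) = 4/3.

4/3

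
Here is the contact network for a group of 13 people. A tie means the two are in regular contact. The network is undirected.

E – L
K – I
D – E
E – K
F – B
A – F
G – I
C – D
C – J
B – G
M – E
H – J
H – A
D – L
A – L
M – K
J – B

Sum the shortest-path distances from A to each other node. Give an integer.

27

Distances from A: B:2, C:3, D:2, E:2, F:1, G:3, H:1, I:4, J:2, K:3, L:1, M:3.
Sum = 2 + 3 + 2 + 2 + 1 + 3 + 1 + 4 + 2 + 3 + 1 + 3 = 27.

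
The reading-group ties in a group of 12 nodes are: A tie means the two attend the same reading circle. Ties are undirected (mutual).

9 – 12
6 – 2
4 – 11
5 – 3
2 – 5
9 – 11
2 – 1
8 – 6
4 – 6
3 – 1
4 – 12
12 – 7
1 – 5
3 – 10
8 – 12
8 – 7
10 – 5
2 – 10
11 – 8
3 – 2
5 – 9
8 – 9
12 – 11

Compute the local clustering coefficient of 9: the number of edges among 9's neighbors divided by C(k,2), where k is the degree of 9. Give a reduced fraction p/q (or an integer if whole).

9's neighbors: 5, 8, 11, and 12 (k = 4).
Possible neighbor pairs: C(4,2) = 6. Edges among them: 8–11, 8–12, 11–12 → e = 3.
Clustering(9) = 3/6 = 1/2.

1/2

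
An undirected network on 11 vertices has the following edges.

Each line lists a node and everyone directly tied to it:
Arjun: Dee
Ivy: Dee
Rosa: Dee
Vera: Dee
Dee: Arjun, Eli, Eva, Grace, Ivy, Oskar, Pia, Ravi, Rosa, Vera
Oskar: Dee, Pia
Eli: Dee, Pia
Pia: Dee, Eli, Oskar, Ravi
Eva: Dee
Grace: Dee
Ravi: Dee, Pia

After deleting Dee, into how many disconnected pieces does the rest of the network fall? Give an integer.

7

Without Dee, the remaining ties split the others into: {Ivy}; {Eva}; {Eli, Oskar, Pia, Ravi}; {Rosa}; {Grace}; {Arjun}; {Vera}.
That's 7 separate components.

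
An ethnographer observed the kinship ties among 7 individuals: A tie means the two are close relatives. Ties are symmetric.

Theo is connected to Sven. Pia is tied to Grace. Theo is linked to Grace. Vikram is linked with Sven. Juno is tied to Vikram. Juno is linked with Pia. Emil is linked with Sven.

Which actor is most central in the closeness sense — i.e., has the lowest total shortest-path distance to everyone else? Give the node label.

Farness (sum of distances to all others) for each node — Emil:15, Grace:12, Juno:12, Pia:13, Sven:10, Theo:11, Vikram:11.
The smallest farness is 10, for Sven, so Sven has the highest closeness.

Sven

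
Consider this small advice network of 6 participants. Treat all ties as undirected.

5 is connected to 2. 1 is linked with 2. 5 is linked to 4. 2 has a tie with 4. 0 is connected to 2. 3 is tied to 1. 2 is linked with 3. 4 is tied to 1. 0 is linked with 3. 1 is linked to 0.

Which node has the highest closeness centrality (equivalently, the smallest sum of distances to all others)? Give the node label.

Farness (sum of distances to all others) for each node — 0:7, 1:6, 2:5, 3:7, 4:7, 5:8.
The smallest farness is 5, for 2, so 2 has the highest closeness.

2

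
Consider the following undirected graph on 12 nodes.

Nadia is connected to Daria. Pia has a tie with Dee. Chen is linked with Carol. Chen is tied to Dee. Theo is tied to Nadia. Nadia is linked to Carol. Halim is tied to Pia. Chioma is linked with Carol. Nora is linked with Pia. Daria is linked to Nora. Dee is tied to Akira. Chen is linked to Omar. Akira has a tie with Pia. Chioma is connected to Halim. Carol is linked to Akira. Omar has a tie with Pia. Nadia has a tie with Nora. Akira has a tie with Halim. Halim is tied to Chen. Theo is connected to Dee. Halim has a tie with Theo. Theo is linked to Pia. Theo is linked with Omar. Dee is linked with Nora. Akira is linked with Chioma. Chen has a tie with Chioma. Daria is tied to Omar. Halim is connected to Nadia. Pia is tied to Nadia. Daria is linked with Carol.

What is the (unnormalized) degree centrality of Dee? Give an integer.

Dee is directly tied to Akira, Chen, Nora, Pia, and Theo. That is 5 neighbors, so the degree of Dee is 5.

5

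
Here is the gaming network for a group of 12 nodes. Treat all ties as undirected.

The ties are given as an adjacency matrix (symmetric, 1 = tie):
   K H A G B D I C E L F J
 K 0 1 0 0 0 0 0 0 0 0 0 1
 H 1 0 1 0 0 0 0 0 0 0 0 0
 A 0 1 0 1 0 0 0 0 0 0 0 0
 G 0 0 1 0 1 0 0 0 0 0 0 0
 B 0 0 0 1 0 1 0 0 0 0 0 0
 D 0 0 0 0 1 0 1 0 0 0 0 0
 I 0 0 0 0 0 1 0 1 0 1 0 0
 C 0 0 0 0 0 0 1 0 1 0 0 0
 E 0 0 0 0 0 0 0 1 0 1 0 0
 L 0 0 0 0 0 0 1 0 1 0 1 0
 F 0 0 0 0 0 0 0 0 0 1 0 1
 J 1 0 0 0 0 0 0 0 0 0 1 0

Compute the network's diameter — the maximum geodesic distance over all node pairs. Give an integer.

6

Eccentricity of each node (its greatest distance to any other): A:6, B:5, C:6, D:5, E:6, F:5, G:5, H:6, I:5, J:5, K:5, L:5.
The maximum eccentricity is 6, realized for instance by the pair H–C via H – K – J – F – L – E – C. So the diameter is 6.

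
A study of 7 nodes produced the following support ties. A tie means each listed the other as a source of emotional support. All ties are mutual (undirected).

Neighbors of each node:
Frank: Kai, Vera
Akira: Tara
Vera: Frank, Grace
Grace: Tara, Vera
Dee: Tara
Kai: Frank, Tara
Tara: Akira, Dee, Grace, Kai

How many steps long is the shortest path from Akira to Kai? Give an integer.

One shortest route is Akira – Tara – Kai, which uses 2 edges, and Akira and Kai are not directly tied, so nothing shorter exists. So d(Akira,Kai) = 2.

2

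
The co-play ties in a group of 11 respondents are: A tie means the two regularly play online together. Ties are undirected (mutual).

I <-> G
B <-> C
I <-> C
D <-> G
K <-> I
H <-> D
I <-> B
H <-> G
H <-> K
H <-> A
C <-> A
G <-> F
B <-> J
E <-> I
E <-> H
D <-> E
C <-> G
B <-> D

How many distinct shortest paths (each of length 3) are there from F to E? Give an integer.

3

The shortest distance is 3. The length-3 paths are: F–G–I–E; F–G–D–E; F–G–H–E.
That gives 3 distinct shortest paths.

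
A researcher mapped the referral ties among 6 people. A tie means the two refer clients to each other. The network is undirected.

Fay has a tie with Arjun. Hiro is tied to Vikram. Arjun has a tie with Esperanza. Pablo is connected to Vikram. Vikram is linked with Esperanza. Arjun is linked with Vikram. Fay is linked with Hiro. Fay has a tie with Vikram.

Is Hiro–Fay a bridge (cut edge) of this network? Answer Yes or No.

No

Even without that edge, Hiro still reaches Fay via Hiro – Vikram – Fay, so the network stays connected. Not a bridge.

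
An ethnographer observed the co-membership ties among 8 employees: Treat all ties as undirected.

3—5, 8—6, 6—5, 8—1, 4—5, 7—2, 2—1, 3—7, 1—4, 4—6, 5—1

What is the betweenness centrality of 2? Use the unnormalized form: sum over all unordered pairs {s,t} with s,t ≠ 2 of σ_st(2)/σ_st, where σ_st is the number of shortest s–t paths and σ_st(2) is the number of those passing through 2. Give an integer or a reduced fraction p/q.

Pairs whose geodesics pass through 2 — 7–1: 1; 7–8: 1; 7–4: 1/2.
All other pairs contribute 0.
Summing the contributions gives betweenness(2) = 5/2.

5/2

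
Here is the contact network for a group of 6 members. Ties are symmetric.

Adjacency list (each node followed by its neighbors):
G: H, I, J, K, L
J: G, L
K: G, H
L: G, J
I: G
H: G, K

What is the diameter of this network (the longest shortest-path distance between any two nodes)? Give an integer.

Eccentricity of each node (its greatest distance to any other): G:1, H:2, I:2, J:2, K:2, L:2.
The maximum eccentricity is 2, realized for instance by the pair H–J via H – G – J. So the diameter is 2.

2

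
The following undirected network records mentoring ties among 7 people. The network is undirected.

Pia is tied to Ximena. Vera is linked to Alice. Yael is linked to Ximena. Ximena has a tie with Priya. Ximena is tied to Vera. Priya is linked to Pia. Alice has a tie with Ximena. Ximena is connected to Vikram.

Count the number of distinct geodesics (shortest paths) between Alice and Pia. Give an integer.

1

The shortest distance is 2, and the only length-2 path is Alice–Ximena–Pia. So there is exactly 1 shortest path.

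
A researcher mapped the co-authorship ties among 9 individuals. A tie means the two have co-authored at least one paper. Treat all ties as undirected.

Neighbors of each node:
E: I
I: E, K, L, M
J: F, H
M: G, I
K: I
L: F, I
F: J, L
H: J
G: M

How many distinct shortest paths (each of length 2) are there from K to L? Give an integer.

The shortest distance is 2, and the only length-2 path is K–I–L. So there is exactly 1 shortest path.

1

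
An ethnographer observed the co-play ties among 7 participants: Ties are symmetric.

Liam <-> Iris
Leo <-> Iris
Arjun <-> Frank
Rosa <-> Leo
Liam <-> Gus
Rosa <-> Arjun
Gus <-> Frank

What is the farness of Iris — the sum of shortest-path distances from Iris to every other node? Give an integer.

12

Distances from Iris: Arjun:3, Frank:3, Gus:2, Leo:1, Liam:1, Rosa:2.
Sum = 3 + 3 + 2 + 1 + 1 + 2 = 12.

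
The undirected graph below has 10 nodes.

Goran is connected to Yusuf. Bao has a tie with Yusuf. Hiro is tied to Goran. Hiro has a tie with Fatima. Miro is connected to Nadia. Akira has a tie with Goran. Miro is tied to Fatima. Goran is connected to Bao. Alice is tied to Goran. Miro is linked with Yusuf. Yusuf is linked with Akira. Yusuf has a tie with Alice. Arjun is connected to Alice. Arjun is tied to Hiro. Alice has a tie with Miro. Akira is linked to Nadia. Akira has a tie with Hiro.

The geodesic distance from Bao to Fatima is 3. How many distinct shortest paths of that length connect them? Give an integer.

The shortest distance is 3. The length-3 paths are: Bao–Yusuf–Miro–Fatima; Bao–Goran–Hiro–Fatima.
That gives 2 distinct shortest paths.

2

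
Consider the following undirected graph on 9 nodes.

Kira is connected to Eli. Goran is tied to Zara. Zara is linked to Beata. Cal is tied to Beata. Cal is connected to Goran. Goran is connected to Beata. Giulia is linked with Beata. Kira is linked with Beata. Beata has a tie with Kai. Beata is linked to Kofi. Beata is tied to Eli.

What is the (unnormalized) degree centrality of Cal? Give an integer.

2

Cal is directly tied to Beata and Goran. That is 2 neighbors, so the degree of Cal is 2.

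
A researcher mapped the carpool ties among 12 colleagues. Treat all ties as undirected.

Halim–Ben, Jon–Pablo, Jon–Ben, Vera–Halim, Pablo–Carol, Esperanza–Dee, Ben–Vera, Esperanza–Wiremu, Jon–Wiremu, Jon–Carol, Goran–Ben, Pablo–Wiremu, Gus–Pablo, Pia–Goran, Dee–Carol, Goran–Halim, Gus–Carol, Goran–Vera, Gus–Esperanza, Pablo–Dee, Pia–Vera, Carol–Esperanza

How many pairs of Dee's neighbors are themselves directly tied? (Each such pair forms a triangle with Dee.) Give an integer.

2

Dee's neighbors: Carol, Esperanza, and Pablo.
Neighbor pairs that are themselves tied: Dee–Carol–Esperanza; Dee–Carol–Pablo. Each forms one triangle with Dee, for 2 in total.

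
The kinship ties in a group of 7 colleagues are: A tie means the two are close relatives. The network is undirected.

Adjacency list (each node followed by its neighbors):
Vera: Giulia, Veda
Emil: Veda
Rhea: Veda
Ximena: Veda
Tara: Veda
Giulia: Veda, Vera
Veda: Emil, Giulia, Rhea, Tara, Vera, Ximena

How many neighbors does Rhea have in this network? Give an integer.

Rhea is directly tied to Veda. That is 1 neighbor, so the degree of Rhea is 1.

1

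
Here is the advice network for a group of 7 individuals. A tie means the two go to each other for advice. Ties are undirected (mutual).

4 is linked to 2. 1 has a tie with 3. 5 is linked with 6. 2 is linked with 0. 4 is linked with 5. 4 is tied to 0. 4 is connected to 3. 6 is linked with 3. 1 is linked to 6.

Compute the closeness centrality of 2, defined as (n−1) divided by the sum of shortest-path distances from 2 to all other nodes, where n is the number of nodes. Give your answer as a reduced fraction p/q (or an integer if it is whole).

Distances from 2: 0:1, 1:3, 3:2, 4:1, 5:2, 6:3. Sum = 12.
n = 7, so closeness = 6/12 = 1/2.

1/2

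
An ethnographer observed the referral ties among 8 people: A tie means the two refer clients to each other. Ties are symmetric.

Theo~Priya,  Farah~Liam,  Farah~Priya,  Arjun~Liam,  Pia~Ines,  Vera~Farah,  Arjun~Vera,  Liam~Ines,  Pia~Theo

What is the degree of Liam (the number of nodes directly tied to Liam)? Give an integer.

3

Liam is directly tied to Arjun, Farah, and Ines. That is 3 neighbors, so the degree of Liam is 3.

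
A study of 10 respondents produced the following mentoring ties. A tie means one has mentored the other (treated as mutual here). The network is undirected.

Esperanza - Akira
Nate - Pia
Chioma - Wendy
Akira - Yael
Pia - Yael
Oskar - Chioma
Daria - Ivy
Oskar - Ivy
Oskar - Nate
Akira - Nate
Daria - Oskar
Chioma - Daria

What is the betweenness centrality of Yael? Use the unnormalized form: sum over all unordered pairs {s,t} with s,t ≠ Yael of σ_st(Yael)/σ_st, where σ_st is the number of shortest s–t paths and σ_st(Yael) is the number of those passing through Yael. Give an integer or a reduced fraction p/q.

1

Pairs whose geodesics pass through Yael — Pia–Akira: 1/2; Pia–Esperanza: 1/2.
All other pairs contribute 0.
Summing the contributions gives betweenness(Yael) = 1.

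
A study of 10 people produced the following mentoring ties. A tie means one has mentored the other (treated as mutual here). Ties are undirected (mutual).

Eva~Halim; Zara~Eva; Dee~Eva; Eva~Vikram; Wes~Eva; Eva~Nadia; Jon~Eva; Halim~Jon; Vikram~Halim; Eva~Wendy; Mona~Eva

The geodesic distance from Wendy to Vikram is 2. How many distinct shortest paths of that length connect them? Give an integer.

The shortest distance is 2, and the only length-2 path is Wendy–Eva–Vikram. So there is exactly 1 shortest path.

1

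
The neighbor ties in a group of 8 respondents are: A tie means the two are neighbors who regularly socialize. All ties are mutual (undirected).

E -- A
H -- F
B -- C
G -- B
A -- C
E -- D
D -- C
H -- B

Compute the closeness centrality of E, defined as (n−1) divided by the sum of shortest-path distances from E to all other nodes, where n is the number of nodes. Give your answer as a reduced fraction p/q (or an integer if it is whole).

Distances from E: A:1, B:3, C:2, D:1, F:5, G:4, H:4. Sum = 20.
n = 8, so closeness = 7/20.

7/20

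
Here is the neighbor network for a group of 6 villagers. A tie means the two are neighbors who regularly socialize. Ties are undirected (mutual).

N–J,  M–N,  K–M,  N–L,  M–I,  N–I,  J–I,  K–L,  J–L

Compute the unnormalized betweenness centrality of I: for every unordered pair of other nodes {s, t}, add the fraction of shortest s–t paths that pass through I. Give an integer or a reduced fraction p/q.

1/2

Pairs whose geodesics pass through I — M–J: 1/2.
All other pairs contribute 0.
Summing the contributions gives betweenness(I) = 1/2.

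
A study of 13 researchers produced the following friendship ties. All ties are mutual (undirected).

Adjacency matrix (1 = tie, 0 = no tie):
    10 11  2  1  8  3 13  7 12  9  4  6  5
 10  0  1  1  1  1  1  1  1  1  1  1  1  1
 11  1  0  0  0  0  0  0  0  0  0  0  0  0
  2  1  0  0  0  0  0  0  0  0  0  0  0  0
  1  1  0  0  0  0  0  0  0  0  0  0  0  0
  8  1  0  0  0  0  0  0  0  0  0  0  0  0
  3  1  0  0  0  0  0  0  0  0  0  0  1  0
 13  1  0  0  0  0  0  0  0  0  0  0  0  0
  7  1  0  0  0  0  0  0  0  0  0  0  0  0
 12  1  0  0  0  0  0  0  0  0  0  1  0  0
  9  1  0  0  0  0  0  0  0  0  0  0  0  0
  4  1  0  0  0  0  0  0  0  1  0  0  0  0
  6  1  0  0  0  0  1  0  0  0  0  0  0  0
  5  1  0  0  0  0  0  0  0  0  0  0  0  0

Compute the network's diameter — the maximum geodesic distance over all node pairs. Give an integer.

2

Eccentricity of each node (its greatest distance to any other): 1:2, 2:2, 3:2, 4:2, 5:2, 6:2, 7:2, 8:2, 9:2, 10:1, 11:2, 12:2, 13:2.
The maximum eccentricity is 2, realized for instance by the pair 11–2 via 11 – 10 – 2. So the diameter is 2.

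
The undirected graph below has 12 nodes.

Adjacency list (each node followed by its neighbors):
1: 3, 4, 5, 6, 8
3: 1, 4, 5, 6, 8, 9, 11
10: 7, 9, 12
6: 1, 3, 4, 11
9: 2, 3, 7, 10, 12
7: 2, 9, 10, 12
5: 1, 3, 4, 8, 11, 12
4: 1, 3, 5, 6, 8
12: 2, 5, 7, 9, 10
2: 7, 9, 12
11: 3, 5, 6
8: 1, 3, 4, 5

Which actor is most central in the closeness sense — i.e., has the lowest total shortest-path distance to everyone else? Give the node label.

Farness (sum of distances to all others) for each node — 1:20, 2:24, 3:15, 4:20, 5:16, 6:22, 7:23, 8:21, 9:17, 10:24, 11:22, 12:18.
The smallest farness is 15, for 3, so 3 has the highest closeness.

3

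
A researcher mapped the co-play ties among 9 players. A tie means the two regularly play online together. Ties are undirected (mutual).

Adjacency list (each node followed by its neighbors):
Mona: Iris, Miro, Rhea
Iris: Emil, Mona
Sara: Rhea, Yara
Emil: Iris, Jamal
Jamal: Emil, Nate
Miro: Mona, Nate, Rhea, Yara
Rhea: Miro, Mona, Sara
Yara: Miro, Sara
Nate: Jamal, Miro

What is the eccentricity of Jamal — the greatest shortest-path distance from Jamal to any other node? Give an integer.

4

Distances from Jamal: Emil:1, Iris:2, Miro:2, Mona:3, Nate:1, Rhea:3, Sara:4, Yara:3.
The largest is 4 (to Sara), so the eccentricity of Jamal is 4.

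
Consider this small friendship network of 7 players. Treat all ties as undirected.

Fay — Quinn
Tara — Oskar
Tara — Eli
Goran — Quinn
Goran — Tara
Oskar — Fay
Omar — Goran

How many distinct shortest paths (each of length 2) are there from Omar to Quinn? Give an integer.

1

The shortest distance is 2, and the only length-2 path is Omar–Goran–Quinn. So there is exactly 1 shortest path.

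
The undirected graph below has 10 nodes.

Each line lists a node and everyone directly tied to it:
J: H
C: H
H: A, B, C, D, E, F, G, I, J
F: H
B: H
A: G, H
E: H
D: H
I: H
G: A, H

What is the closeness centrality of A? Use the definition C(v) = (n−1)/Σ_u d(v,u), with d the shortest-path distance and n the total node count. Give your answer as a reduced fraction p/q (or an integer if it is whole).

Distances from A: B:2, C:2, D:2, E:2, F:2, G:1, H:1, I:2, J:2. Sum = 16.
n = 10, so closeness = 9/16.

9/16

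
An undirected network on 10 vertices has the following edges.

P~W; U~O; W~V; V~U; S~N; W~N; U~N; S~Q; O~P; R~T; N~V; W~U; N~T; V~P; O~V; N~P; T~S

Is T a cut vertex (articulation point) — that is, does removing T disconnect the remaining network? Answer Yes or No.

Yes

Removing T leaves {N, O, P, Q, S, U, V, and W} with no path to {R}, so the network splits into 2 components. T is a cut vertex.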